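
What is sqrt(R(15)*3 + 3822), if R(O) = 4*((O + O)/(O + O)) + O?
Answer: 3*sqrt(431) ≈ 62.282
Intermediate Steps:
R(O) = 4 + O (R(O) = 4*((2*O)/((2*O))) + O = 4*((2*O)*(1/(2*O))) + O = 4*1 + O = 4 + O)
sqrt(R(15)*3 + 3822) = sqrt((4 + 15)*3 + 3822) = sqrt(19*3 + 3822) = sqrt(57 + 3822) = sqrt(3879) = 3*sqrt(431)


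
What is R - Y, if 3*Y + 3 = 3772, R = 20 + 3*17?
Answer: -3556/3 ≈ -1185.3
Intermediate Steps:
R = 71 (R = 20 + 51 = 71)
Y = 3769/3 (Y = -1 + (⅓)*3772 = -1 + 3772/3 = 3769/3 ≈ 1256.3)
R - Y = 71 - 1*3769/3 = 71 - 3769/3 = -3556/3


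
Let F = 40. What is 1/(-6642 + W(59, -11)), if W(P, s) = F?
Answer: -1/6602 ≈ -0.00015147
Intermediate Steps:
W(P, s) = 40
1/(-6642 + W(59, -11)) = 1/(-6642 + 40) = 1/(-6602) = -1/6602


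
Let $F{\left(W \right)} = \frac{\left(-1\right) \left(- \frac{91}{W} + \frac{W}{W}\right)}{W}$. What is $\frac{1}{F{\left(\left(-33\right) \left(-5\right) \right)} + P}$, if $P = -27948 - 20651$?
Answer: $- \frac{27225}{1323107849} \approx -2.0577 \cdot 10^{-5}$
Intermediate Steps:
$F{\left(W \right)} = \frac{-1 + \frac{91}{W}}{W}$ ($F{\left(W \right)} = \frac{\left(-1\right) \left(- \frac{91}{W} + 1\right)}{W} = \frac{\left(-1\right) \left(1 - \frac{91}{W}\right)}{W} = \frac{-1 + \frac{91}{W}}{W}$)
$P = -48599$
$\frac{1}{F{\left(\left(-33\right) \left(-5\right) \right)} + P} = \frac{1}{\frac{91 - \left(-33\right) \left(-5\right)}{27225} - 48599} = \frac{1}{\frac{91 - 165}{27225} - 48599} = \frac{1}{\frac{1}{27225} \left(-74\right) - 48599} = \frac{1}{- \frac{74}{27225} - 48599} = \frac{1}{- \frac{1323107849}{27225}} = - \frac{27225}{1323107849}$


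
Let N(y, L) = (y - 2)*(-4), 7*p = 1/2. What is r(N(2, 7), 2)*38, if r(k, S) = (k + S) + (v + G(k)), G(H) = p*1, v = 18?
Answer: 5339/7 ≈ 762.71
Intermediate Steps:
p = 1/14 (p = (⅐)/2 = (⅐)*(½) = 1/14 ≈ 0.071429)
N(y, L) = 8 - 4*y (N(y, L) = (-2 + y)*(-4) = 8 - 4*y)
G(H) = 1/14 (G(H) = (1/14)*1 = 1/14)
r(k, S) = 253/14 + S + k (r(k, S) = (k + S) + (18 + 1/14) = (S + k) + 253/14 = 253/14 + S + k)
r(N(2, 7), 2)*38 = (253/14 + 2 + (8 - 4*2))*38 = (253/14 + 2 + (8 - 8))*38 = (253/14 + 2 + 0)*38 = (281/14)*38 = 5339/7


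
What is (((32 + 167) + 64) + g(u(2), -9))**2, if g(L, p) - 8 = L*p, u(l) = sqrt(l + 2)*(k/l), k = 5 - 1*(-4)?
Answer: 36100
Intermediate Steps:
k = 9 (k = 5 + 4 = 9)
u(l) = 9*sqrt(2 + l)/l (u(l) = sqrt(l + 2)*(9/l) = sqrt(2 + l)*(9/l) = 9*sqrt(2 + l)/l)
g(L, p) = 8 + L*p
(((32 + 167) + 64) + g(u(2), -9))**2 = (((32 + 167) + 64) + (8 + (9*sqrt(2 + 2)/2)*(-9)))**2 = ((199 + 64) + (8 + (9*(1/2)*sqrt(4))*(-9)))**2 = (263 + (8 + (9*(1/2)*2)*(-9)))**2 = (263 + (8 + 9*(-9)))**2 = (263 + (8 - 81))**2 = (263 - 73)**2 = 190**2 = 36100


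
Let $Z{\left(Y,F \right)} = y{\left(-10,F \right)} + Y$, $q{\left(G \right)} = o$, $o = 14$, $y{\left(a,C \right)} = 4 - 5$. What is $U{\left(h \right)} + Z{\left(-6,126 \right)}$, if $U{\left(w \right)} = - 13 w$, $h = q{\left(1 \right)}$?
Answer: $-189$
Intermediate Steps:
$y{\left(a,C \right)} = -1$ ($y{\left(a,C \right)} = 4 - 5 = -1$)
$q{\left(G \right)} = 14$
$h = 14$
$Z{\left(Y,F \right)} = -1 + Y$
$U{\left(h \right)} + Z{\left(-6,126 \right)} = \left(-13\right) 14 - 7 = -182 - 7 = -189$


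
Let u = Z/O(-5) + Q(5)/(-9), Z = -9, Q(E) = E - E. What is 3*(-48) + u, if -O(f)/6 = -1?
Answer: -291/2 ≈ -145.50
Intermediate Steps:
Q(E) = 0
O(f) = 6 (O(f) = -6*(-1) = 6)
u = -3/2 (u = -9/6 + 0/(-9) = -9*⅙ + 0*(-⅑) = -3/2 + 0 = -3/2 ≈ -1.5000)
3*(-48) + u = 3*(-48) - 3/2 = -144 - 3/2 = -291/2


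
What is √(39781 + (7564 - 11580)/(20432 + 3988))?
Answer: √1482672516105/6105 ≈ 199.45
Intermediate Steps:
√(39781 + (7564 - 11580)/(20432 + 3988)) = √(39781 - 4016/24420) = √(39781 - 4016*1/24420) = √(39781 - 1004/6105) = √(242862001/6105) = √1482672516105/6105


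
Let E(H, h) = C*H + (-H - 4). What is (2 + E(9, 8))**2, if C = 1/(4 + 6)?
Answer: 10201/100 ≈ 102.01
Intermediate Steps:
C = 1/10 ≈ 0.10000
E(H, h) = -4 - 9*H/10 (E(H, h) = H/10 + (-H - 4) = H/10 + (-4 - H) = -4 - 9*H/10)
(2 + E(9, 8))**2 = (2 + (-4 - 9/10*9))**2 = (2 + (-4 - 81/10))**2 = (2 - 121/10)**2 = (-101/10)**2 = 10201/100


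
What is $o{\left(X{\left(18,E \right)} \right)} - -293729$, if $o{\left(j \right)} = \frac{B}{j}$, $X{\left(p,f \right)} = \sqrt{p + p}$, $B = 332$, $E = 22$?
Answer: $\frac{881353}{3} \approx 2.9378 \cdot 10^{5}$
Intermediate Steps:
$X{\left(p,f \right)} = \sqrt{2} \sqrt{p}$ ($X{\left(p,f \right)} = \sqrt{2 p} = \sqrt{2} \sqrt{p}$)
$o{\left(j \right)} = \frac{332}{j}$
$o{\left(X{\left(18,E \right)} \right)} - -293729 = \frac{332}{\sqrt{2} \sqrt{18}} - -293729 = \frac{332}{\sqrt{2} \cdot 3 \sqrt{2}} + 293729 = \frac{332}{6} + 293729 = 332 \cdot \frac{1}{6} + 293729 = \frac{166}{3} + 293729 = \frac{881353}{3}$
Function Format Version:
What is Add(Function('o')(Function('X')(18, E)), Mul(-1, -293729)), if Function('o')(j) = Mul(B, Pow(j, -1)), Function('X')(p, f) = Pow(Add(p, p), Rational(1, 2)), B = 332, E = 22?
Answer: Rational(881353, 3) ≈ 2.9378e+5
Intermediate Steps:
Function('X')(p, f) = Mul(Pow(2, Rational(1, 2)), Pow(p, Rational(1, 2))) (Function('X')(p, f) = Pow(Mul(2, p), Rational(1, 2)) = Mul(Pow(2, Rational(1, 2)), Pow(p, Rational(1, 2))))
Function('o')(j) = Mul(332, Pow(j, -1))
Add(Function('o')(Function('X')(18, E)), Mul(-1, -293729)) = Add(Mul(332, Pow(Mul(Pow(2, Rational(1, 2)), Pow(18, Rational(1, 2))), -1)), Mul(-1, -293729)) = Add(Mul(332, Pow(Mul(Pow(2, Rational(1, 2)), Mul(3, Pow(2, Rational(1, 2)))), -1)), 293729) = Add(Mul(332, Pow(6, -1)), 293729) = Add(Mul(332, Rational(1, 6)), 293729) = Add(Rational(166, 3), 293729) = Rational(881353, 3)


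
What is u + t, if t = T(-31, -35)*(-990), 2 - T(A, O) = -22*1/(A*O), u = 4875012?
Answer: 1057443588/217 ≈ 4.8730e+6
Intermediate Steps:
T(A, O) = 2 + 22/(A*O) (T(A, O) = 2 - (-22)/(O*A) = 2 - (-22)/(A*O) = 2 + 22/(A*O))
t = -434016/217 (t = (2 + 22/(-31*(-35)))*(-990) = (2 + 22*(-1/31)*(-1/35))*(-990) = (2 + 22/1085)*(-990) = (2192/1085)*(-990) = -434016/217 ≈ -2000.1)
u + t = 4875012 - 434016/217 = 1057443588/217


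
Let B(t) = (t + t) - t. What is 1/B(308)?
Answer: 1/308 ≈ 0.0032468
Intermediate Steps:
B(t) = t (B(t) = 2*t - t = t)
1/B(308) = 1/308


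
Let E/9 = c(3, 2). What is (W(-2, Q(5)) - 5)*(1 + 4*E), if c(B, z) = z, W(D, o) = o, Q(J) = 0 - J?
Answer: -730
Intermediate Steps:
Q(J) = -J
E = 18 (E = 9*2 = 18)
(W(-2, Q(5)) - 5)*(1 + 4*E) = (-1*5 - 5)*(1 + 4*18) = (-5 - 5)*(1 + 72) = -10*73 = -730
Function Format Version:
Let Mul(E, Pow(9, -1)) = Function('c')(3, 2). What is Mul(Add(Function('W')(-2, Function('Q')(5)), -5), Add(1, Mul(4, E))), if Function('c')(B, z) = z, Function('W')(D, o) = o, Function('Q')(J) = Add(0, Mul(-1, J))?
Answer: -730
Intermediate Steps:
Function('Q')(J) = Mul(-1, J)
E = 18 (E = Mul(9, 2) = 18)
Mul(Add(Function('W')(-2, Function('Q')(5)), -5), Add(1, Mul(4, E))) = Mul(Add(Mul(-1, 5), -5), Add(1, Mul(4, 18))) = Mul(Add(-5, -5), Add(1, 72)) = Mul(-10, 73) = -730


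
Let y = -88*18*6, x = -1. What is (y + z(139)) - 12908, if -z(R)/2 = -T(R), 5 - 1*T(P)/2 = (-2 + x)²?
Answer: -22428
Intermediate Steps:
y = -9504 (y = -1584*6 = -9504)
T(P) = -8 (T(P) = 10 - 2*(-2 - 1)² = 10 - 2*(-3)² = 10 - 2*9 = 10 - 18 = -8)
z(R) = -16 (z(R) = -(-2)*(-8) = -2*8 = -16)
(y + z(139)) - 12908 = (-9504 - 16) - 12908 = -9520 - 12908 = -22428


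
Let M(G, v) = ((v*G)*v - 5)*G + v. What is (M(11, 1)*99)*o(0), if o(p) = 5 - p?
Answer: 33165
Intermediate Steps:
M(G, v) = v + G*(-5 + G*v**2) (M(G, v) = ((G*v)*v - 5)*G + v = (G*v**2 - 5)*G + v = (-5 + G*v**2)*G + v = G*(-5 + G*v**2) + v = v + G*(-5 + G*v**2))
(M(11, 1)*99)*o(0) = ((1 - 5*11 + 11**2*1**2)*99)*(5 - 1*0) = ((1 - 55 + 121*1)*99)*(5 + 0) = ((1 - 55 + 121)*99)*5 = (67*99)*5 = 6633*5 = 33165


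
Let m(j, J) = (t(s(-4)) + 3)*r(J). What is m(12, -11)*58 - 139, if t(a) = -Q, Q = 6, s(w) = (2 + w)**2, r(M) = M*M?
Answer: -21193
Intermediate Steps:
r(M) = M**2
t(a) = -6 (t(a) = -1*6 = -6)
m(j, J) = -3*J**2 (m(j, J) = (-6 + 3)*J**2 = -3*J**2)
m(12, -11)*58 - 139 = -3*(-11)**2*58 - 139 = -3*121*58 - 139 = -363*58 - 139 = -21054 - 139 = -21193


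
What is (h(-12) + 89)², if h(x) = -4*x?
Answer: 18769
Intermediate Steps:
(h(-12) + 89)² = (-4*(-12) + 89)² = (48 + 89)² = 137² = 18769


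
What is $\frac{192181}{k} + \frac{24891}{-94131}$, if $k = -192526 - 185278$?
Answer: $- \frac{9164703025}{11854356108} \approx -0.77311$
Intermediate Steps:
$k = -377804$
$\frac{192181}{k} + \frac{24891}{-94131} = \frac{192181}{-377804} + \frac{24891}{-94131} = 192181 \left(- \frac{1}{377804}\right) + 24891 \left(- \frac{1}{94131}\right) = - \frac{192181}{377804} - \frac{8297}{31377} = - \frac{9164703025}{11854356108}$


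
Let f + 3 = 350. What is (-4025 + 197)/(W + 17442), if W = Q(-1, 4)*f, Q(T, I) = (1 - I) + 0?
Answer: -116/497 ≈ -0.23340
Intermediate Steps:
Q(T, I) = 1 - I
f = 347 (f = -3 + 350 = 347)
W = -1041 (W = (1 - 1*4)*347 = (1 - 4)*347 = -3*347 = -1041)
(-4025 + 197)/(W + 17442) = (-4025 + 197)/(-1041 + 17442) = -3828/16401 = -3828*1/16401 = -116/497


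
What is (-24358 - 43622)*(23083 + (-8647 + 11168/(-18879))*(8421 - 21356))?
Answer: -47861918916520720/6293 ≈ -7.6056e+12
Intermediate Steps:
(-24358 - 43622)*(23083 + (-8647 + 11168/(-18879))*(8421 - 21356)) = -67980*(23083 + (-8647 + 11168*(-1/18879))*(-12935)) = -67980*(23083 + (-8647 - 11168/18879)*(-12935)) = -67980*(23083 - 163257881/18879*(-12935)) = -67980*(23083 + 2111740690735/18879) = -67980*2112176474692/18879 = -47861918916520720/6293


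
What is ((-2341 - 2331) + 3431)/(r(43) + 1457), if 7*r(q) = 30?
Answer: -8687/10229 ≈ -0.84925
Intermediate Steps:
r(q) = 30/7 (r(q) = (⅐)*30 = 30/7)
((-2341 - 2331) + 3431)/(r(43) + 1457) = ((-2341 - 2331) + 3431)/(30/7 + 1457) = (-4672 + 3431)/(10229/7) = -1241*7/10229 = -8687/10229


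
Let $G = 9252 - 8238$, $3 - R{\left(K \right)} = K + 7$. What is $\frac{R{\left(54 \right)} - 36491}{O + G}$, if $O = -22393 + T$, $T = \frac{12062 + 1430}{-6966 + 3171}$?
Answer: $\frac{138703455}{81146797} \approx 1.7093$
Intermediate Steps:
$R{\left(K \right)} = -4 - K$ ($R{\left(K \right)} = 3 - \left(K + 7\right) = 3 - \left(7 + K\right) = -4 - K$)
$T = - \frac{13492}{3795}$ ($T = \frac{13492}{-3795} = 13492 \left(- \frac{1}{3795}\right) = - \frac{13492}{3795} \approx -3.5552$)
$O = - \frac{84994927}{3795}$ ($O = -22393 - \frac{13492}{3795} = - \frac{84994927}{3795} \approx -22397.0$)
$G = 1014$ ($G = 9252 - 8238 = 1014$)
$\frac{R{\left(54 \right)} - 36491}{O + G} = \frac{\left(-4 - 54\right) - 36491}{- \frac{84994927}{3795} + 1014} = \frac{\left(-4 - 54\right) - 36491}{- \frac{81146797}{3795}} = \left(-58 - 36491\right) \left(- \frac{3795}{81146797}\right) = \left(-36549\right) \left(- \frac{3795}{81146797}\right) = \frac{138703455}{81146797}$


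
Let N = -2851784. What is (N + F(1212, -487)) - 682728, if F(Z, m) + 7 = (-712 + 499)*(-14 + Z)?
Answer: -3789693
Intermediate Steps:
F(Z, m) = 2975 - 213*Z (F(Z, m) = -7 + (-712 + 499)*(-14 + Z) = -7 - 213*(-14 + Z) = -7 + (2982 - 213*Z) = 2975 - 213*Z)
(N + F(1212, -487)) - 682728 = (-2851784 + (2975 - 213*1212)) - 682728 = (-2851784 + (2975 - 258156)) - 682728 = (-2851784 - 255181) - 682728 = -3106965 - 682728 = -3789693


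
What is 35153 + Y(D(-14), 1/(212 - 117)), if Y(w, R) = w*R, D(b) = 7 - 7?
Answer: 35153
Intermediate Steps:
D(b) = 0
Y(w, R) = R*w
35153 + Y(D(-14), 1/(212 - 117)) = 35153 + 0/(212 - 117) = 35153 + 0/95 = 35153 + (1/95)*0 = 35153 + 0 = 35153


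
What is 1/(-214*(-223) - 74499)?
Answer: -1/26777 ≈ -3.7345e-5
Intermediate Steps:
1/(-214*(-223) - 74499) = 1/(47722 - 74499) = 1/(-26777) = -1/26777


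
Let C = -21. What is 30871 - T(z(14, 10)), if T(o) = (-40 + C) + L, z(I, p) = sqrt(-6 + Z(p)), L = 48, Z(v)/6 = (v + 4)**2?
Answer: 30884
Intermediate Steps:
Z(v) = 6*(4 + v)**2 (Z(v) = 6*(v + 4)**2 = 6*(4 + v)**2)
z(I, p) = sqrt(-6 + 6*(4 + p)**2)
T(o) = -13 (T(o) = (-40 - 21) + 48 = -61 + 48 = -13)
30871 - T(z(14, 10)) = 30871 - 1*(-13) = 30871 + 13 = 30884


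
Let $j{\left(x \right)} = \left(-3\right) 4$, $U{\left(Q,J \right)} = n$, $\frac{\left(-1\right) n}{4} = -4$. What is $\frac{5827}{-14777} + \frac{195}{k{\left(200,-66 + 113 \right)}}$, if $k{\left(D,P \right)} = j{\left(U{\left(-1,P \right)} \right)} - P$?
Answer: $- \frac{3225308}{871843} \approx -3.6994$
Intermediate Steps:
$n = 16$ ($n = \left(-4\right) \left(-4\right) = 16$)
$U{\left(Q,J \right)} = 16$
$j{\left(x \right)} = -12$
$k{\left(D,P \right)} = -12 - P$
$\frac{5827}{-14777} + \frac{195}{k{\left(200,-66 + 113 \right)}} = \frac{5827}{-14777} + \frac{195}{-12 - \left(-66 + 113\right)} = 5827 \left(- \frac{1}{14777}\right) + \frac{195}{-12 - 47} = - \frac{5827}{14777} + \frac{195}{-12 - 47} = - \frac{5827}{14777} + \frac{195}{-59} = - \frac{5827}{14777} + 195 \left(- \frac{1}{59}\right) = - \frac{5827}{14777} - \frac{195}{59} = - \frac{3225308}{871843}$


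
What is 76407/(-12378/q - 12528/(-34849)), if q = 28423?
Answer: -25227378831563/25092526 ≈ -1.0054e+6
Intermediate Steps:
76407/(-12378/q - 12528/(-34849)) = 76407/(-12378/28423 - 12528/(-34849)) = 76407/(-12378*1/28423 - 12528*(-1/34849)) = 76407/(-12378/28423 + 12528/34849) = 76407/(-75277578/990513127) = 76407*(-990513127/75277578) = -25227378831563/25092526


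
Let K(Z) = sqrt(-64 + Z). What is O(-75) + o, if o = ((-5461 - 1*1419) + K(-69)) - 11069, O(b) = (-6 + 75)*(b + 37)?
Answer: -20571 + I*sqrt(133) ≈ -20571.0 + 11.533*I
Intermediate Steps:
O(b) = 2553 + 69*b (O(b) = 69*(37 + b) = 2553 + 69*b)
o = -17949 + I*sqrt(133) (o = ((-5461 - 1*1419) + sqrt(-64 - 69)) - 11069 = ((-5461 - 1419) + sqrt(-133)) - 11069 = (-6880 + I*sqrt(133)) - 11069 = -17949 + I*sqrt(133) ≈ -17949.0 + 11.533*I)
O(-75) + o = (2553 + 69*(-75)) + (-17949 + I*sqrt(133)) = (2553 - 5175) + (-17949 + I*sqrt(133)) = -2622 + (-17949 + I*sqrt(133)) = -20571 + I*sqrt(133)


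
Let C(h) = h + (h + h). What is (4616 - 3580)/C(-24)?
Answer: -259/18 ≈ -14.389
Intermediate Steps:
C(h) = 3*h (C(h) = h + 2*h = 3*h)
(4616 - 3580)/C(-24) = (4616 - 3580)/((3*(-24))) = 1036/(-72) = 1036*(-1/72) = -259/18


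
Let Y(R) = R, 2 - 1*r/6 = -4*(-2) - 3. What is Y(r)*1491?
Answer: -26838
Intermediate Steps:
r = -18 (r = 12 - 6*(-4*(-2) - 3) = 12 - 6*(8 - 3) = 12 - 6*5 = 12 - 30 = -18)
Y(r)*1491 = -18*1491 = -26838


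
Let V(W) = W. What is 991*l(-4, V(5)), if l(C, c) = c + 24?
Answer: 28739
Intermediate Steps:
l(C, c) = 24 + c
991*l(-4, V(5)) = 991*(24 + 5) = 991*29 = 28739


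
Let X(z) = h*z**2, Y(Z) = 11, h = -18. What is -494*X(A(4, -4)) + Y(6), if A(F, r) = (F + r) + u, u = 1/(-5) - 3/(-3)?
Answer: 142547/25 ≈ 5701.9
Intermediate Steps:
u = 4/5 (u = 1*(-1/5) - 3*(-1/3) = -1/5 + 1 = 4/5 ≈ 0.80000)
A(F, r) = 4/5 + F + r (A(F, r) = (F + r) + 4/5 = 4/5 + F + r)
X(z) = -18*z**2
-494*X(A(4, -4)) + Y(6) = -(-8892)*(4/5 + 4 - 4)**2 + 11 = -(-8892)*(4/5)**2 + 11 = -(-8892)*16/25 + 11 = -494*(-288/25) + 11 = 142272/25 + 11 = 142547/25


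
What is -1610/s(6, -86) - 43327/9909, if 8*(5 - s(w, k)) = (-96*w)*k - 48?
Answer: -35978671/8749647 ≈ -4.1120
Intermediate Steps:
s(w, k) = 11 + 12*k*w (s(w, k) = 5 - ((-96*w)*k - 48)/8 = 5 - (-96*k*w - 48)/8 = 5 - (-48 - 96*k*w)/8 = 5 + (6 + 12*k*w) = 11 + 12*k*w)
-1610/s(6, -86) - 43327/9909 = -1610/(11 + 12*(-86)*6) - 43327/9909 = -1610/(11 - 6192) - 43327*1/9909 = -1610/(-6181) - 43327/9909 = -1610*(-1/6181) - 43327/9909 = 230/883 - 43327/9909 = -35978671/8749647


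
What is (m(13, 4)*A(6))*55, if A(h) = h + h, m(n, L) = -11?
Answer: -7260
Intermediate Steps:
A(h) = 2*h
(m(13, 4)*A(6))*55 = -22*6*55 = -11*12*55 = -132*55 = -7260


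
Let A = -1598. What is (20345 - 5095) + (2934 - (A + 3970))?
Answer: 15812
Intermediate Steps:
(20345 - 5095) + (2934 - (A + 3970)) = (20345 - 5095) + (2934 - (-1598 + 3970)) = 15250 + (2934 - 1*2372) = 15250 + (2934 - 2372) = 15250 + 562 = 15812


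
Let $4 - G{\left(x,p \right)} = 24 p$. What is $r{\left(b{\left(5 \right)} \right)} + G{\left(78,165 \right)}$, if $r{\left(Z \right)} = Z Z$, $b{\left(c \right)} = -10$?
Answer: $-3856$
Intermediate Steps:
$G{\left(x,p \right)} = 4 - 24 p$
$r{\left(Z \right)} = Z^{2}$
$r{\left(b{\left(5 \right)} \right)} + G{\left(78,165 \right)} = \left(-10\right)^{2} + \left(4 - 3960\right) = 100 + \left(4 - 3960\right) = 100 - 3956 = -3856$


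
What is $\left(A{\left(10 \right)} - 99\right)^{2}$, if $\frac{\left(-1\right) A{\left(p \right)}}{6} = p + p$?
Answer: $47961$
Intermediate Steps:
$A{\left(p \right)} = - 12 p$ ($A{\left(p \right)} = - 6 \left(p + p\right) = - 6 \cdot 2 p = - 12 p$)
$\left(A{\left(10 \right)} - 99\right)^{2} = \left(\left(-12\right) 10 - 99\right)^{2} = \left(-120 - 99\right)^{2} = \left(-219\right)^{2} = 47961$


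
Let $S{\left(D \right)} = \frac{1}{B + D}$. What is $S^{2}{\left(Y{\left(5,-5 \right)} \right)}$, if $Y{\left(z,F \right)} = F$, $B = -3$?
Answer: $\frac{1}{64} \approx 0.015625$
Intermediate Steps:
$S{\left(D \right)} = \frac{1}{-3 + D}$
$S^{2}{\left(Y{\left(5,-5 \right)} \right)} = \left(\frac{1}{-3 - 5}\right)^{2} = \left(\frac{1}{-8}\right)^{2} = \left(- \frac{1}{8}\right)^{2} = \frac{1}{64}$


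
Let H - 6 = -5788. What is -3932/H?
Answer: 1966/2891 ≈ 0.68004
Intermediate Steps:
H = -5782 (H = 6 - 5788 = -5782)
-3932/H = -3932/(-5782) = -3932*(-1/5782) = 1966/2891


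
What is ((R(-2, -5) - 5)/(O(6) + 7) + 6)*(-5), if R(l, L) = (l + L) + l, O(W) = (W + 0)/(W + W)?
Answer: -62/3 ≈ -20.667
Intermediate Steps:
O(W) = ½ (O(W) = W/((2*W)) = W*(1/(2*W)) = ½)
R(l, L) = L + 2*l (R(l, L) = (L + l) + l = L + 2*l)
((R(-2, -5) - 5)/(O(6) + 7) + 6)*(-5) = (((-5 + 2*(-2)) - 5)/(½ + 7) + 6)*(-5) = (((-5 - 4) - 5)/(15/2) + 6)*(-5) = ((-9 - 5)*(2/15) + 6)*(-5) = (-14*2/15 + 6)*(-5) = (-28/15 + 6)*(-5) = (62/15)*(-5) = -62/3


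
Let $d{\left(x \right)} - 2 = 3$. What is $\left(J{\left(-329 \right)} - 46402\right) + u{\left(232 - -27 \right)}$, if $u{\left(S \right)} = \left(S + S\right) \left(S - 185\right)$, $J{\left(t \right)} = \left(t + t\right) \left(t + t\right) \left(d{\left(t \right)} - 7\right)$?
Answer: $-873998$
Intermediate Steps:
$d{\left(x \right)} = 5$ ($d{\left(x \right)} = 2 + 3 = 5$)
$J{\left(t \right)} = - 8 t^{2}$ ($J{\left(t \right)} = \left(t + t\right) \left(t + t\right) \left(5 - 7\right) = 2 t 2 t \left(-2\right) = 4 t^{2} \left(-2\right) = - 8 t^{2}$)
$u{\left(S \right)} = 2 S \left(-185 + S\right)$
$\left(J{\left(-329 \right)} - 46402\right) + u{\left(232 - -27 \right)} = \left(- 8 \left(-329\right)^{2} - 46402\right) + 2 \left(232 - -27\right) \left(-185 + \left(232 - -27\right)\right) = \left(\left(-8\right) 108241 - 46402\right) + 2 \left(232 + 27\right) \left(-185 + \left(232 + 27\right)\right) = \left(-865928 - 46402\right) + 2 \cdot 259 \left(-185 + 259\right) = -912330 + 2 \cdot 259 \cdot 74 = -912330 + 38332 = -873998$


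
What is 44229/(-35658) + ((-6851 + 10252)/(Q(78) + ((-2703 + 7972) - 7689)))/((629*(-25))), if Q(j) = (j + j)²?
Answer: -2540453622793/2048130741300 ≈ -1.2404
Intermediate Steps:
Q(j) = 4*j² (Q(j) = (2*j)² = 4*j²)
44229/(-35658) + ((-6851 + 10252)/(Q(78) + ((-2703 + 7972) - 7689)))/((629*(-25))) = 44229/(-35658) + ((-6851 + 10252)/(4*78² + ((-2703 + 7972) - 7689)))/((629*(-25))) = 44229*(-1/35658) + (3401/(4*6084 + (5269 - 7689)))/(-15725) = -14743/11886 + (3401/(24336 - 2420))*(-1/15725) = -14743/11886 + (3401/21916)*(-1/15725) = -14743/11886 - 3401/344629100 = -2540453622793/2048130741300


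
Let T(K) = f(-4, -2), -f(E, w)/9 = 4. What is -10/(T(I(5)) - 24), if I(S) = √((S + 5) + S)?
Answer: ⅙ ≈ 0.16667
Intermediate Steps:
I(S) = √(5 + 2*S) (I(S) = √((5 + S) + S) = √(5 + 2*S))
f(E, w) = -36 (f(E, w) = -9*4 = -36)
T(K) = -36
-10/(T(I(5)) - 24) = -10/(-36 - 24) = -10/(-60) = -1/60*(-10) = ⅙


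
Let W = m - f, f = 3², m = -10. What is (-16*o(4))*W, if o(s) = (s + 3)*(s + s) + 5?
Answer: 18544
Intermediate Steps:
f = 9
W = -19 (W = -10 - 1*9 = -10 - 9 = -19)
o(s) = 5 + 2*s*(3 + s) (o(s) = (3 + s)*(2*s) + 5 = 2*s*(3 + s) + 5 = 5 + 2*s*(3 + s))
(-16*o(4))*W = -16*(5 + 2*4² + 6*4)*(-19) = -16*(5 + 2*16 + 24)*(-19) = -16*(5 + 32 + 24)*(-19) = -16*61*(-19) = -976*(-19) = 18544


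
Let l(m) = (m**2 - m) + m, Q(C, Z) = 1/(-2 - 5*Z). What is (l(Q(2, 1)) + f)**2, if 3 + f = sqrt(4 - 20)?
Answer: -17100/2401 - 1168*I/49 ≈ -7.122 - 23.837*I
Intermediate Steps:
l(m) = m**2
f = -3 + 4*I (f = -3 + sqrt(4 - 20) = -3 + sqrt(-16) = -3 + 4*I ≈ -3.0 + 4.0*I)
(l(Q(2, 1)) + f)**2 = ((-1/(2 + 5*1))**2 + (-3 + 4*I))**2 = ((-1/(2 + 5))**2 + (-3 + 4*I))**2 = ((-1/7)**2 + (-3 + 4*I))**2 = (1/49 + (-3 + 4*I))**2 = (-146/49 + 4*I)**2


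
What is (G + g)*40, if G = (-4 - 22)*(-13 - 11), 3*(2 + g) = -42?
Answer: 24320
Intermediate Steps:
g = -16 (g = -2 + (1/3)*(-42) = -2 - 14 = -16)
G = 624 (G = -26*(-24) = 624)
(G + g)*40 = (624 - 16)*40 = 608*40 = 24320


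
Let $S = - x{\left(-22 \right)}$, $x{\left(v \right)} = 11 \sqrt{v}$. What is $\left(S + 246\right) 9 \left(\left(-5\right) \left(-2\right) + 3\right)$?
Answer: $28782 - 1287 i \sqrt{22} \approx 28782.0 - 6036.6 i$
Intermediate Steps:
$S = - 11 i \sqrt{22}$ ($S = - 11 \sqrt{-22} = - 11 i \sqrt{22} \approx - 51.595 i$)
$\left(S + 246\right) 9 \left(\left(-5\right) \left(-2\right) + 3\right) = \left(- 11 i \sqrt{22} + 246\right) 9 \left(\left(-5\right) \left(-2\right) + 3\right) = \left(246 - 11 i \sqrt{22}\right) 9 \left(10 + 3\right) = \left(246 - 11 i \sqrt{22}\right) 9 \cdot 13 = \left(246 - 11 i \sqrt{22}\right) 117 = 28782 - 1287 i \sqrt{22}$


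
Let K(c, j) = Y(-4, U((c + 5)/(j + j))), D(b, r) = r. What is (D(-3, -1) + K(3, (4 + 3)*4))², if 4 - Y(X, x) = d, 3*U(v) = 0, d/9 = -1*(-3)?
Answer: 576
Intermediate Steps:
d = 27 (d = 9*(-1*(-3)) = 9*3 = 27)
U(v) = 0 (U(v) = (⅓)*0 = 0)
Y(X, x) = -23 (Y(X, x) = 4 - 1*27 = 4 - 27 = -23)
K(c, j) = -23
(D(-3, -1) + K(3, (4 + 3)*4))² = (-1 - 23)² = (-24)² = 576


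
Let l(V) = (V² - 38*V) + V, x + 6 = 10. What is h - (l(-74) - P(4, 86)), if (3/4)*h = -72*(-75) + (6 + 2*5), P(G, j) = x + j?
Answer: -2708/3 ≈ -902.67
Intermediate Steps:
x = 4 (x = -6 + 10 = 4)
P(G, j) = 4 + j
l(V) = V² - 37*V
h = 21664/3 (h = 4*(-72*(-75) + (6 + 2*5))/3 = 4*(5400 + (6 + 10))/3 = 4*(5400 + 16)/3 = (4/3)*5416 = 21664/3 ≈ 7221.3)
h - (l(-74) - P(4, 86)) = 21664/3 - (-74*(-37 - 74) - (4 + 86)) = 21664/3 - (-74*(-111) - 1*90) = 21664/3 - (8214 - 90) = 21664/3 - 1*8124 = 21664/3 - 8124 = -2708/3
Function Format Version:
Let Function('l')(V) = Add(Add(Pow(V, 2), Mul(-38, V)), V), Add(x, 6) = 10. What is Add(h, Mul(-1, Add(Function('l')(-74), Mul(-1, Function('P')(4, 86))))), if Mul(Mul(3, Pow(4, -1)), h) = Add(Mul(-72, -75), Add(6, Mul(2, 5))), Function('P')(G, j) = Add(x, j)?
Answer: Rational(-2708, 3) ≈ -902.67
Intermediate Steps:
x = 4 (x = Add(-6, 10) = 4)
Function('P')(G, j) = Add(4, j)
Function('l')(V) = Add(Pow(V, 2), Mul(-37, V))
h = Rational(21664, 3) (h = Mul(Rational(4, 3), Add(Mul(-72, -75), Add(6, Mul(2, 5)))) = Mul(Rational(4, 3), Add(5400, Add(6, 10))) = Mul(Rational(4, 3), Add(5400, 16)) = Mul(Rational(4, 3), 5416) = Rational(21664, 3) ≈ 7221.3)
Add(h, Mul(-1, Add(Function('l')(-74), Mul(-1, Function('P')(4, 86))))) = Add(Rational(21664, 3), Mul(-1, Add(Mul(-74, Add(-37, -74)), Mul(-1, Add(4, 86))))) = Add(Rational(21664, 3), Mul(-1, Add(Mul(-74, -111), Mul(-1, 90)))) = Add(Rational(21664, 3), Mul(-1, Add(8214, -90))) = Add(Rational(21664, 3), Mul(-1, 8124)) = Add(Rational(21664, 3), -8124) = Rational(-2708, 3)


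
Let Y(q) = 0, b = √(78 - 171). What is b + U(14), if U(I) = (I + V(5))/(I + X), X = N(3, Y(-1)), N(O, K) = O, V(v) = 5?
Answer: 19/17 + I*√93 ≈ 1.1176 + 9.6436*I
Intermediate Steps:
b = I*√93 (b = √(-93) = I*√93 ≈ 9.6436*I)
X = 3
U(I) = (5 + I)/(3 + I) (U(I) = (I + 5)/(I + 3) = (5 + I)/(3 + I))
b + U(14) = I*√93 + (5 + 14)/(3 + 14) = I*√93 + 19/17 = 19/17 + I*√93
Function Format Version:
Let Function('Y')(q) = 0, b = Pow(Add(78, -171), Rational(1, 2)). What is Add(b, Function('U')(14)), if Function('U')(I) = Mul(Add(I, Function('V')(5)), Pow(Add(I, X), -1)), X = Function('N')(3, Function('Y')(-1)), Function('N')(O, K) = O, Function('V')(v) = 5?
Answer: Add(Rational(19, 17), Mul(I, Pow(93, Rational(1, 2)))) ≈ Add(1.1176, Mul(9.6436, I))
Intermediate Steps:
b = Mul(I, Pow(93, Rational(1, 2))) (b = Pow(-93, Rational(1, 2)) = Mul(I, Pow(93, Rational(1, 2))) ≈ Mul(9.6436, I))
X = 3
Function('U')(I) = Mul(Pow(Add(3, I), -1), Add(5, I)) (Function('U')(I) = Mul(Add(I, 5), Pow(Add(I, 3), -1)) = Mul(Add(5, I), Pow(Add(3, I), -1)) = Mul(Pow(Add(3, I), -1), Add(5, I)))
Add(b, Function('U')(14)) = Add(Mul(I, Pow(93, Rational(1, 2))), Mul(Pow(Add(3, 14), -1), Add(5, 14))) = Add(Mul(I, Pow(93, Rational(1, 2))), Mul(Pow(17, -1), 19)) = Add(Mul(I, Pow(93, Rational(1, 2))), Mul(Rational(1, 17), 19)) = Add(Mul(I, Pow(93, Rational(1, 2))), Rational(19, 17)) = Add(Rational(19, 17), Mul(I, Pow(93, Rational(1, 2))))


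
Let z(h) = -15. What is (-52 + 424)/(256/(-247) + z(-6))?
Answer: -91884/3961 ≈ -23.197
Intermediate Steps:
(-52 + 424)/(256/(-247) + z(-6)) = (-52 + 424)/(256/(-247) - 15) = 372/(256*(-1/247) - 15) = 372/(-256/247 - 15) = 372/(-3961/247) = 372*(-247/3961) = -91884/3961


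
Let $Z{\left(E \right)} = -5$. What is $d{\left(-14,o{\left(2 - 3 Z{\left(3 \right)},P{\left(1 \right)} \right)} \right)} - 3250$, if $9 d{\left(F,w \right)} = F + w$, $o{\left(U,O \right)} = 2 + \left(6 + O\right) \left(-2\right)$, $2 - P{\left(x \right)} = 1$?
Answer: $- \frac{29276}{9} \approx -3252.9$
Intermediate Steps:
$P{\left(x \right)} = 1$ ($P{\left(x \right)} = 2 - 1 = 1$)
$o{\left(U,O \right)} = -10 - 2 O$ ($o{\left(U,O \right)} = 2 - \left(12 + 2 O\right) = -10 - 2 O$)
$d{\left(F,w \right)} = \frac{F}{9} + \frac{w}{9}$ ($d{\left(F,w \right)} = \frac{F + w}{9} = \frac{F}{9} + \frac{w}{9}$)
$d{\left(-14,o{\left(2 - 3 Z{\left(3 \right)},P{\left(1 \right)} \right)} \right)} - 3250 = \left(\frac{1}{9} \left(-14\right) + \frac{-10 - 2}{9}\right) - 3250 = \left(- \frac{14}{9} + \frac{-10 - 2}{9}\right) - 3250 = \left(- \frac{14}{9} + \frac{1}{9} \left(-12\right)\right) - 3250 = \left(- \frac{14}{9} - \frac{4}{3}\right) - 3250 = - \frac{26}{9} - 3250 = - \frac{29276}{9}$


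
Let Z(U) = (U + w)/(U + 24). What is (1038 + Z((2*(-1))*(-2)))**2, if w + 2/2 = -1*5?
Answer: 211149961/196 ≈ 1.0773e+6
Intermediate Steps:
w = -6 (w = -1 - 1*5 = -1 - 5 = -6)
Z(U) = (-6 + U)/(24 + U) (Z(U) = (U - 6)/(U + 24) = (-6 + U)/(24 + U))
(1038 + Z((2*(-1))*(-2)))**2 = (1038 + (-6 + (2*(-1))*(-2))/(24 + (2*(-1))*(-2)))**2 = (1038 + (-6 - 2*(-2))/(24 - 2*(-2)))**2 = (1038 + (-6 + 4)/(24 + 4))**2 = (1038 - 2/28)**2 = (1038 + (1/28)*(-2))**2 = (1038 - 1/14)**2 = (14531/14)**2 = 211149961/196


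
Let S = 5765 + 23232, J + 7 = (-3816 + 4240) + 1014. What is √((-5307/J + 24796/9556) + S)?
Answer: √4183723118906891/379851 ≈ 170.28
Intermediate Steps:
J = 1431 (J = -7 + ((-3816 + 4240) + 1014) = -7 + (424 + 1014) = -7 + 1438 = 1431)
S = 28997
√((-5307/J + 24796/9556) + S) = √((-5307/1431 + 24796/9556) + 28997) = √((-5307*1/1431 + 24796*(1/9556)) + 28997) = √((-1769/477 + 6199/2389) + 28997) = √(-1269218/1139553 + 28997) = √(33042349123/1139553) = √4183723118906891/379851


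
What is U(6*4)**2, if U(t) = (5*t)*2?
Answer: 57600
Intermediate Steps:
U(t) = 10*t
U(6*4)**2 = (10*(6*4))**2 = (10*24)**2 = 240**2 = 57600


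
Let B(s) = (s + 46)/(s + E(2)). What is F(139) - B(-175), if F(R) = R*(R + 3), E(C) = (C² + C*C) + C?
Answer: 1085547/55 ≈ 19737.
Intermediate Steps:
E(C) = C + 2*C² (E(C) = (C² + C²) + C = 2*C² + C = C + 2*C²)
B(s) = (46 + s)/(10 + s) (B(s) = (s + 46)/(s + 2*(1 + 2*2)) = (46 + s)/(s + 2*(1 + 4)) = (46 + s)/(s + 2*5) = (46 + s)/(s + 10) = (46 + s)/(10 + s))
F(R) = R*(3 + R)
F(139) - B(-175) = 139*(3 + 139) - (46 - 175)/(10 - 175) = 139*142 - (-129)/(-165) = 19738 - (-1)*(-129)/165 = 19738 - 1*43/55 = 19738 - 43/55 = 1085547/55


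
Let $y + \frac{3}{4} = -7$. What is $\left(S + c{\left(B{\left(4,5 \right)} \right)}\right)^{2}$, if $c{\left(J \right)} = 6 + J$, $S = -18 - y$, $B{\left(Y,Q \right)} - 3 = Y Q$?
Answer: $\frac{5625}{16} \approx 351.56$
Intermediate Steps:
$y = - \frac{31}{4}$ ($y = - \frac{3}{4} - 7 = - \frac{31}{4} \approx -7.75$)
$B{\left(Y,Q \right)} = 3 + Q Y$ ($B{\left(Y,Q \right)} = 3 + Y Q = 3 + Q Y$)
$S = - \frac{41}{4}$ ($S = -18 - - \frac{31}{4} = -18 + \frac{31}{4} = - \frac{41}{4} \approx -10.25$)
$\left(S + c{\left(B{\left(4,5 \right)} \right)}\right)^{2} = \left(- \frac{41}{4} + \left(6 + \left(3 + 5 \cdot 4\right)\right)\right)^{2} = \left(- \frac{41}{4} + \left(6 + \left(3 + 20\right)\right)\right)^{2} = \left(- \frac{41}{4} + \left(6 + 23\right)\right)^{2} = \left(- \frac{41}{4} + 29\right)^{2} = \left(\frac{75}{4}\right)^{2} = \frac{5625}{16}$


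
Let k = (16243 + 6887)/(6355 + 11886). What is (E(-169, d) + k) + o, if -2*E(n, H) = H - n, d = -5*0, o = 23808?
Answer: 865526987/36482 ≈ 23725.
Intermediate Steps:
k = 23130/18241 ≈ 1.2680
d = 0
E(n, H) = n/2 - H/2 (E(n, H) = -(H - n)/2 = n/2 - H/2)
(E(-169, d) + k) + o = (((1/2)*(-169) - 1/2*0) + 23130/18241) + 23808 = ((-169/2 + 0) + 23130/18241) + 23808 = (-169/2 + 23130/18241) + 23808 = -3036469/36482 + 23808 = 865526987/36482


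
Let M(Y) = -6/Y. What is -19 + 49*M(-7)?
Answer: 23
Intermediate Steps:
-19 + 49*M(-7) = -19 + 49*(-6/(-7)) = -19 + 49*(-6*(-1/7)) = -19 + 49*(6/7) = -19 + 42 = 23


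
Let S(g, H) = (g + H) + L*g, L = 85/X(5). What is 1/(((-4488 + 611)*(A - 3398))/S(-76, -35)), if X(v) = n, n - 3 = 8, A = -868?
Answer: -7681/181932102 ≈ -4.2219e-5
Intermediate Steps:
n = 11 (n = 3 + 8 = 11)
X(v) = 11
L = 85/11 ≈ 7.7273
S(g, H) = H + 96*g/11 (S(g, H) = (g + H) + 85*g/11 = (H + g) + 85*g/11 = H + 96*g/11)
1/(((-4488 + 611)*(A - 3398))/S(-76, -35)) = 1/(((-4488 + 611)*(-868 - 3398))/(-35 + (96/11)*(-76))) = 1/((-3877*(-4266))/(-35 - 7296/11)) = 1/(16539282/(-7681/11)) = 1/(16539282*(-11/7681)) = 1/(-181932102/7681) = -7681/181932102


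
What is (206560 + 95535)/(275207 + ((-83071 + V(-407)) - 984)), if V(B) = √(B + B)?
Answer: 28873031720/18269543959 - 302095*I*√814/36539087918 ≈ 1.5804 - 0.00023588*I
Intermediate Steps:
V(B) = √2*√B (V(B) = √(2*B) = √2*√B)
(206560 + 95535)/(275207 + ((-83071 + V(-407)) - 984)) = (206560 + 95535)/(275207 + ((-83071 + √2*√(-407)) - 984)) = 302095/(275207 + ((-83071 + √2*(I*√407)) - 984)) = 302095/(275207 + ((-83071 + I*√814) - 984)) = 302095/(275207 + (-84055 + I*√814)) = 302095/(191152 + I*√814)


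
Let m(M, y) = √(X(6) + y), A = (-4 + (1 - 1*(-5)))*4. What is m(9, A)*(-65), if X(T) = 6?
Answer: -65*√14 ≈ -243.21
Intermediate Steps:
A = 8 (A = (-4 + (1 + 5))*4 = (-4 + 6)*4 = 2*4 = 8)
m(M, y) = √(6 + y)
m(9, A)*(-65) = √(6 + 8)*(-65) = √14*(-65) = -65*√14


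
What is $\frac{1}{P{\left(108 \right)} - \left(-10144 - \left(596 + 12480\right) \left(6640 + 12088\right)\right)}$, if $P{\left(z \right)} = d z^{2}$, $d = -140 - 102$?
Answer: $\frac{1}{242074784} \approx 4.131 \cdot 10^{-9}$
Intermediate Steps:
$d = -242$ ($d = -140 - 102 = -242$)
$P{\left(z \right)} = - 242 z^{2}$
$\frac{1}{P{\left(108 \right)} - \left(-10144 - \left(596 + 12480\right) \left(6640 + 12088\right)\right)} = \frac{1}{- 242 \cdot 108^{2} - \left(-10144 - \left(596 + 12480\right) \left(6640 + 12088\right)\right)} = \frac{1}{\left(-242\right) 11664 + \left(\left(13076 \cdot 18728 - 1348\right) + 11492\right)} = \frac{1}{-2822688 + \left(\left(244887328 - 1348\right) + 11492\right)} = \frac{1}{-2822688 + \left(244885980 + 11492\right)} = \frac{1}{-2822688 + 244897472} = \frac{1}{242074784}$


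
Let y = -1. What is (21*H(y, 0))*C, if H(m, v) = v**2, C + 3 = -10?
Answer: 0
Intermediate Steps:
C = -13 (C = -3 - 10 = -13)
(21*H(y, 0))*C = (21*0**2)*(-13) = (21*0)*(-13) = 0*(-13) = 0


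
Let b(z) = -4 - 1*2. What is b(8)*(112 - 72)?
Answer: -240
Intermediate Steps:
b(z) = -6 (b(z) = -4 - 2 = -6)
b(8)*(112 - 72) = -6*(112 - 72) = -6*40 = -240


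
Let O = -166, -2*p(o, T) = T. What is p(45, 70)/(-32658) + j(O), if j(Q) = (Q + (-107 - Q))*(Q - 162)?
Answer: 1146165203/32658 ≈ 35096.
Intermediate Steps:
p(o, T) = -T/2
j(Q) = 17334 - 107*Q (j(Q) = -107*(-162 + Q) = 17334 - 107*Q)
p(45, 70)/(-32658) + j(O) = -½*70/(-32658) + (17334 - 107*(-166)) = -35*(-1/32658) + (17334 + 17762) = 35/32658 + 35096 = 1146165203/32658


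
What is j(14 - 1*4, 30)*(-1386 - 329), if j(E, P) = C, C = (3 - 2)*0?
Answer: 0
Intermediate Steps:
C = 0 (C = 1*0 = 0)
j(E, P) = 0
j(14 - 1*4, 30)*(-1386 - 329) = 0*(-1386 - 329) = 0*(-1715) = 0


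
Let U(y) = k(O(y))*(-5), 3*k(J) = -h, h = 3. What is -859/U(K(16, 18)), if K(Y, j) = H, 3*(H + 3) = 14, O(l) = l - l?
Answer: -859/5 ≈ -171.80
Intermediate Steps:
O(l) = 0
H = 5/3 (H = -3 + (⅓)*14 = -3 + 14/3 = 5/3 ≈ 1.6667)
K(Y, j) = 5/3
k(J) = -1 (k(J) = (-1*3)/3 = (⅓)*(-3) = -1)
U(y) = 5 (U(y) = -1*(-5) = 5)
-859/U(K(16, 18)) = -859/5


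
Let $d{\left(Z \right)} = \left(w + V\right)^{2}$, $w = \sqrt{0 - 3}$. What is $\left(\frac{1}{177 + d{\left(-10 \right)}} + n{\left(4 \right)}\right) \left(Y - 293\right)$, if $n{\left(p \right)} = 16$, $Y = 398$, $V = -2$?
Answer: $\frac{105 \left(64 \sqrt{3} + 2849 i\right)}{2 \left(2 \sqrt{3} + 89 i\right)} \approx 1680.6 + 0.022925 i$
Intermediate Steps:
$w = i \sqrt{3}$ ($w = \sqrt{-3} = i \sqrt{3} \approx 1.732 i$)
$d{\left(Z \right)} = \left(-2 + i \sqrt{3}\right)^{2}$ ($d{\left(Z \right)} = \left(i \sqrt{3} - 2\right)^{2} = \left(-2 + i \sqrt{3}\right)^{2}$)
$\left(\frac{1}{177 + d{\left(-10 \right)}} + n{\left(4 \right)}\right) \left(Y - 293\right) = \left(\frac{1}{177 + \left(2 - i \sqrt{3}\right)^{2}} + 16\right) \left(398 - 293\right) = \left(16 + \frac{1}{177 + \left(2 - i \sqrt{3}\right)^{2}}\right) 105 = 1680 + \frac{105}{177 + \left(2 - i \sqrt{3}\right)^{2}}$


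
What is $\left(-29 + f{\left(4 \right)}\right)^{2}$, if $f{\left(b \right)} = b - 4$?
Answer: $841$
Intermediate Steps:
$f{\left(b \right)} = -4 + b$ ($f{\left(b \right)} = b - 4 = -4 + b$)
$\left(-29 + f{\left(4 \right)}\right)^{2} = \left(-29 + \left(-4 + 4\right)\right)^{2} = \left(-29 + 0\right)^{2} = \left(-29\right)^{2} = 841$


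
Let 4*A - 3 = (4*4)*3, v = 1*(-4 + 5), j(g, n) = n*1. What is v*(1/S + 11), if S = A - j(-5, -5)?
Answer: 785/71 ≈ 11.056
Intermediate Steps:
j(g, n) = n
v = 1 (v = 1*1 = 1)
A = 51/4 (A = ¾ + ((4*4)*3)/4 = ¾ + (16*3)/4 = ¾ + (¼)*48 = ¾ + 12 = 51/4 ≈ 12.750)
S = 71/4 (S = 51/4 - 1*(-5) = 51/4 + 5 = 71/4 ≈ 17.750)
v*(1/S + 11) = 1*(1/(71/4) + 11) = 1*(4/71 + 11) = 1*(785/71) = 785/71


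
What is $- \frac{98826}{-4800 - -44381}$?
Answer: $- \frac{98826}{39581} \approx -2.4968$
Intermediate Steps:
$- \frac{98826}{-4800 - -44381} = - \frac{98826}{-4800 + 44381} = - \frac{98826}{39581}$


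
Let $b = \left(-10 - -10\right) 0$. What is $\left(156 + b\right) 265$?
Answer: $41340$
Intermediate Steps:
$b = 0$ ($b = \left(-10 + 10\right) 0 = 0 \cdot 0 = 0$)
$\left(156 + b\right) 265 = \left(156 + 0\right) 265 = 156 \cdot 265 = 41340$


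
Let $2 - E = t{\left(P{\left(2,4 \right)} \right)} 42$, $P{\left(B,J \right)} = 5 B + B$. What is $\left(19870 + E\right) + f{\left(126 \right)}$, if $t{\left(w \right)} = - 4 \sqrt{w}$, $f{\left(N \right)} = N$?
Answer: $19998 + 336 \sqrt{3} \approx 20580.0$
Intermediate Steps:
$P{\left(B,J \right)} = 6 B$
$E = 2 + 336 \sqrt{3}$ ($E = 2 - - 4 \sqrt{6 \cdot 2} \cdot 42 = 2 - - 4 \sqrt{12} \cdot 42 = 2 - - 4 \cdot 2 \sqrt{3} \cdot 42 = 2 - - 8 \sqrt{3} \cdot 42 = 2 - - 336 \sqrt{3} = 2 + 336 \sqrt{3} \approx 583.97$)
$\left(19870 + E\right) + f{\left(126 \right)} = \left(19870 + \left(2 + 336 \sqrt{3}\right)\right) + 126 = \left(19872 + 336 \sqrt{3}\right) + 126 = 19998 + 336 \sqrt{3}$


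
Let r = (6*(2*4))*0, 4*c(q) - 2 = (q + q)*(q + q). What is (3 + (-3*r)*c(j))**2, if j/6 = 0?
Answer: 9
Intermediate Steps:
j = 0 (j = 6*0 = 0)
c(q) = 1/2 + q**2 (c(q) = 1/2 + ((q + q)*(q + q))/4 = 1/2 + ((2*q)*(2*q))/4 = 1/2 + (4*q**2)/4 = 1/2 + q**2)
r = 0 (r = (6*8)*0 = 48*0 = 0)
(3 + (-3*r)*c(j))**2 = (3 + (-3*0)*(1/2 + 0**2))**2 = (3 + 0*(1/2 + 0))**2 = (3 + 0*(1/2))**2 = (3 + 0)**2 = 3**2 = 9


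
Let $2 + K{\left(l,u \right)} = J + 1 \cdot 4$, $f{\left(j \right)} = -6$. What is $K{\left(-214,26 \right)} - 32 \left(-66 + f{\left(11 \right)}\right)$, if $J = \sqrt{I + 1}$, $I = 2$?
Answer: $2306 + \sqrt{3} \approx 2307.7$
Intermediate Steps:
$J = \sqrt{3}$ ($J = \sqrt{2 + 1} = \sqrt{3} \approx 1.732$)
$K{\left(l,u \right)} = 2 + \sqrt{3}$ ($K{\left(l,u \right)} = -2 + \left(\sqrt{3} + 1 \cdot 4\right) = -2 + \left(\sqrt{3} + 4\right) = -2 + \left(4 + \sqrt{3}\right) = 2 + \sqrt{3}$)
$K{\left(-214,26 \right)} - 32 \left(-66 + f{\left(11 \right)}\right) = \left(2 + \sqrt{3}\right) - 32 \left(-66 - 6\right) = \left(2 + \sqrt{3}\right) - -2304 = \left(2 + \sqrt{3}\right) + 2304 = 2306 + \sqrt{3}$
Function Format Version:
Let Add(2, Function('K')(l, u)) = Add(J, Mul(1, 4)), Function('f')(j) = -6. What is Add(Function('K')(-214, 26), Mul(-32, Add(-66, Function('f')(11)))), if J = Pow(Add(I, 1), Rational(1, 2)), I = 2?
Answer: Add(2306, Pow(3, Rational(1, 2))) ≈ 2307.7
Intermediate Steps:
J = Pow(3, Rational(1, 2)) (J = Pow(Add(2, 1), Rational(1, 2)) = Pow(3, Rational(1, 2)) ≈ 1.7320)
Function('K')(l, u) = Add(2, Pow(3, Rational(1, 2))) (Function('K')(l, u) = Add(-2, Add(Pow(3, Rational(1, 2)), Mul(1, 4))) = Add(-2, Add(Pow(3, Rational(1, 2)), 4)) = Add(-2, Add(4, Pow(3, Rational(1, 2)))) = Add(2, Pow(3, Rational(1, 2))))
Add(Function('K')(-214, 26), Mul(-32, Add(-66, Function('f')(11)))) = Add(Add(2, Pow(3, Rational(1, 2))), Mul(-32, Add(-66, -6))) = Add(Add(2, Pow(3, Rational(1, 2))), Mul(-32, -72)) = Add(Add(2, Pow(3, Rational(1, 2))), 2304) = Add(2306, Pow(3, Rational(1, 2)))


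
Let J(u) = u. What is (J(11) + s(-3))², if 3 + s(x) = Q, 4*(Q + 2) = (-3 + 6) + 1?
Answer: 49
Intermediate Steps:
Q = -1 (Q = -2 + ((-3 + 6) + 1)/4 = -2 + (3 + 1)/4 = -2 + (¼)*4 = -2 + 1 = -1)
s(x) = -4 (s(x) = -3 - 1 = -4)
(J(11) + s(-3))² = (11 - 4)² = 7² = 49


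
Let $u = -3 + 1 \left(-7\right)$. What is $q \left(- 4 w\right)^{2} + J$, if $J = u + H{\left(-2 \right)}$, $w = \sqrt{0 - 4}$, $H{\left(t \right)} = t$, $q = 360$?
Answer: $-23052$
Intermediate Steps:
$w = 2 i$ ($w = \sqrt{-4} = 2 i \approx 2.0 i$)
$u = -10$ ($u = -3 - 7 = -10$)
$J = -12$ ($J = -10 - 2 = -12$)
$q \left(- 4 w\right)^{2} + J = 360 \left(- 4 \cdot 2 i\right)^{2} - 12 = 360 \left(- 8 i\right)^{2} - 12 = 360 \left(-64\right) - 12 = -23040 - 12 = -23052$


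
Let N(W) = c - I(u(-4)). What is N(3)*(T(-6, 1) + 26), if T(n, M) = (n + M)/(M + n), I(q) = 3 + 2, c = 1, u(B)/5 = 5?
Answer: -108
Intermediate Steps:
u(B) = 25 (u(B) = 5*5 = 25)
I(q) = 5
T(n, M) = 1 (T(n, M) = (M + n)/(M + n) = 1)
N(W) = -4 (N(W) = 1 - 1*5 = 1 - 5 = -4)
N(3)*(T(-6, 1) + 26) = -4*(1 + 26) = -4*27 = -108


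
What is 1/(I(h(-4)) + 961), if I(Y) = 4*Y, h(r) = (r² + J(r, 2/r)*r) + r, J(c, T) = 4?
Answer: 1/945 ≈ 0.0010582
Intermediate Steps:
h(r) = r² + 5*r (h(r) = (r² + 4*r) + r = r² + 5*r)
1/(I(h(-4)) + 961) = 1/(4*(-4*(5 - 4)) + 961) = 1/(4*(-4*1) + 961) = 1/(4*(-4) + 961) = 1/(-16 + 961) = 1/945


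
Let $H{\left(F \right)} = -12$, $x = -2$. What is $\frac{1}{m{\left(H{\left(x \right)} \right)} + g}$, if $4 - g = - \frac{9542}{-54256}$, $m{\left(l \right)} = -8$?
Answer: $- \frac{27128}{113283} \approx -0.23947$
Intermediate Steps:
$g = \frac{103741}{27128}$ ($g = 4 - - \frac{9542}{-54256} = 4 - \left(-9542\right) \left(- \frac{1}{54256}\right) = 4 - \frac{4771}{27128} = \frac{103741}{27128} \approx 3.8241$)
$\frac{1}{m{\left(H{\left(x \right)} \right)} + g} = \frac{1}{-8 + \frac{103741}{27128}} = \frac{1}{- \frac{113283}{27128}} = - \frac{27128}{113283}$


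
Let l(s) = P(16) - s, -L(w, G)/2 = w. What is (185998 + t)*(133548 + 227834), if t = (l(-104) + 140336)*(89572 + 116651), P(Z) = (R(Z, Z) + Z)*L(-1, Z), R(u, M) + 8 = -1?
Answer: 10467440919573680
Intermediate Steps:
R(u, M) = -9 (R(u, M) = -8 - 1 = -9)
L(w, G) = -2*w
P(Z) = -18 + 2*Z (P(Z) = (-9 + Z)*(-2*(-1)) = (-9 + Z)*2 = -18 + 2*Z)
l(s) = 14 - s (l(s) = (-18 + 2*16) - s = (-18 + 32) - s = 14 - s)
t = 28964845242 (t = ((14 - 1*(-104)) + 140336)*(89572 + 116651) = ((14 + 104) + 140336)*206223 = (118 + 140336)*206223 = 140454*206223 = 28964845242)
(185998 + t)*(133548 + 227834) = (185998 + 28964845242)*(133548 + 227834) = 28965031240*361382 = 10467440919573680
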